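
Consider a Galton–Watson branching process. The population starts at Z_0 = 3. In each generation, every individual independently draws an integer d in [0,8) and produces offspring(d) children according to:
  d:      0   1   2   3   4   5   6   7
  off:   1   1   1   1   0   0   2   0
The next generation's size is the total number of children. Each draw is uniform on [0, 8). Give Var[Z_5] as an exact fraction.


Outcome values over d=0..7: [1, 1, 1, 1, 0, 0, 2, 0]
Σy = 6, Σy² = 8, M = 8
μ = 6/8 = 3/4,  σ² = 8/8 − (3/4)² = 7/16
V_0 = 0, E_0 = 3
V_1 = 7/16·E_0 + (3/4)²·V_0 = 21/16;  E_1 = 9/4
V_2 = 7/16·E_1 + (3/4)²·V_1 = 441/256;  E_2 = 27/16
V_3 = 7/16·E_2 + (3/4)²·V_2 = 6993/4096;  E_3 = 81/64
V_4 = 7/16·E_3 + (3/4)²·V_3 = 99225/65536;  E_4 = 243/256
V_5 = 7/16·E_4 + (3/4)²·V_4 = 1328481/1048576;  E_5 = 729/1024

1328481/1048576


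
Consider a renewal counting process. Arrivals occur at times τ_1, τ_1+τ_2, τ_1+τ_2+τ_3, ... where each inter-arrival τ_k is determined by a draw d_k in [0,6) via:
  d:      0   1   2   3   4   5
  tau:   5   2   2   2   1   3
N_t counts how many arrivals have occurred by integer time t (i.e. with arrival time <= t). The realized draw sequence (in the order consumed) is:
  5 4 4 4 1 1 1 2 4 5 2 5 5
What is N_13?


draw d_1=5: τ_1=3, arrival time A_1=3
draw d_2=4: τ_2=1, arrival time A_2=4
draw d_3=4: τ_3=1, arrival time A_3=5
draw d_4=4: τ_4=1, arrival time A_4=6
draw d_5=1: τ_5=2, arrival time A_5=8
draw d_6=1: τ_6=2, arrival time A_6=10
draw d_7=1: τ_7=2, arrival time A_7=12
draw d_8=2: τ_8=2, arrival time A_8=14
draw d_9=4: τ_9=1, arrival time A_9=15
draw d_10=5: τ_10=3, arrival time A_10=18
draw d_11=2: τ_11=2, arrival time A_11=20
draw d_12=5: τ_12=3, arrival time A_12=23
draw d_13=5: τ_13=3, arrival time A_13=26
N_t over t=0..13: 0:0 1:0 2:0 3:1 4:2 5:3 6:4 7:4 8:5 9:5 10:6 11:6 12:7 13:7

7


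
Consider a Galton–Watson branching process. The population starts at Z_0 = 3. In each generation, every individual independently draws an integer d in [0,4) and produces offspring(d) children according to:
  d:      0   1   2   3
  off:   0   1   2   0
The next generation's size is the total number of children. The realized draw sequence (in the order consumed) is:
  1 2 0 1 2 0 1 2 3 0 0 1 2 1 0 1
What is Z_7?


1

gen 0: Z_0=3, draws=[1, 2, 0], offspring=[1, 2, 0], Z_1=3
gen 1: Z_1=3, draws=[1, 2, 0], offspring=[1, 2, 0], Z_2=3
gen 2: Z_2=3, draws=[1, 2, 3], offspring=[1, 2, 0], Z_3=3
gen 3: Z_3=3, draws=[0, 0, 1], offspring=[0, 0, 1], Z_4=1
gen 4: Z_4=1, draws=[2], offspring=[2], Z_5=2
gen 5: Z_5=2, draws=[1, 0], offspring=[1, 0], Z_6=1
gen 6: Z_6=1, draws=[1], offspring=[1], Z_7=1


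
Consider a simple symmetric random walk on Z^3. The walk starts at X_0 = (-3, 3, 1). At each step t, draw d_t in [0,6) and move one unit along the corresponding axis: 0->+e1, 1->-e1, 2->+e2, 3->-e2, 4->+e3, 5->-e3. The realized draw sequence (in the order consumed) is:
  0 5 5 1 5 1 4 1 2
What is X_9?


t=0: X=(-3, 3, 1), d=0 → +e1, X_1=(-2, 3, 1)
t=1: X=(-2, 3, 1), d=5 → -e3, X_2=(-2, 3, 0)
t=2: X=(-2, 3, 0), d=5 → -e3, X_3=(-2, 3, -1)
t=3: X=(-2, 3, -1), d=1 → -e1, X_4=(-3, 3, -1)
t=4: X=(-3, 3, -1), d=5 → -e3, X_5=(-3, 3, -2)
t=5: X=(-3, 3, -2), d=1 → -e1, X_6=(-4, 3, -2)
t=6: X=(-4, 3, -2), d=4 → +e3, X_7=(-4, 3, -1)
t=7: X=(-4, 3, -1), d=1 → -e1, X_8=(-5, 3, -1)
t=8: X=(-5, 3, -1), d=2 → +e2, X_9=(-5, 4, -1)

(-5, 4, -1)


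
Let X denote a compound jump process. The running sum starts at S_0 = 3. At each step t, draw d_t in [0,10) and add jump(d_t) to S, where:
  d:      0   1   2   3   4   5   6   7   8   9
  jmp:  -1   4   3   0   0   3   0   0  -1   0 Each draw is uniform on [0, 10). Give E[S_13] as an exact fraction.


Outcome values over d=0..9: [-1, 4, 3, 0, 0, 3, 0, 0, -1, 0]
Σy = 8, Σy² = 36, M = 10
μ = 8/10 = 4/5,  σ² = 36/10 − (4/5)² = 74/25
E[S_13] = 3 + 13·(4/5) = 67/5

67/5


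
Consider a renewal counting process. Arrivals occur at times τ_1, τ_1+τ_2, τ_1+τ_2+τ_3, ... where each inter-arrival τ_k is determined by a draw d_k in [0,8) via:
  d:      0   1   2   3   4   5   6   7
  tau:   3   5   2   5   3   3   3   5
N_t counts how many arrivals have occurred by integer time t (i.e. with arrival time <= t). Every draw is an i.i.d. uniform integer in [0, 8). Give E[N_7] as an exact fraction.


Inter-arrival values over d=0..7: [3, 5, 2, 5, 3, 3, 3, 5]
Each d has probability 1/8, so the pmf of τ is: f(2) = 1/8, f(3) = 1/2, f(5) = 3/8
Renewal equation for m(n) = E[N_n]: condition on τ_1 = k (if k <= n, one arrival plus a fresh copy on the remaining n−k steps): m(n) = F(n) + Σ_{k<=n} f(k)·m(n−k), where F(n) = P(τ <= n) and m(0) = 0
m(1) = F(1) = 0
m(2) = F(2) = 1/8
m(3) = F(3) = 5/8
m(4) = F(4) + f(2)·m(2) = 5/8 + 1/8·1/8 = 41/64
m(5) = F(5) + f(2)·m(3) + f(3)·m(2) = 1 + 1/8·5/8 + 1/2·1/8 = 73/64
m(6) = F(6) + f(2)·m(4) + f(3)·m(3) = 1 + 1/8·41/64 + 1/2·5/8 = 713/512
m(7) = F(7) + f(2)·m(5) + f(3)·m(4) + f(5)·m(2) = 1 + 1/8·73/64 + 1/2·41/64 + 3/8·1/8 = 773/512
E[N_7] = m(7) = 773/512

773/512


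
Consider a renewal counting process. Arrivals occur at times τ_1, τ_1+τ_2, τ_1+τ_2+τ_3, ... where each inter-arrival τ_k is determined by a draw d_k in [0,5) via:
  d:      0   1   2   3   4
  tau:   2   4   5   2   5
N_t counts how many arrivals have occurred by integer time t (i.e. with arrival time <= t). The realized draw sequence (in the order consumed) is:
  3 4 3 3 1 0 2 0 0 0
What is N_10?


3

draw d_1=3: τ_1=2, arrival time A_1=2
draw d_2=4: τ_2=5, arrival time A_2=7
draw d_3=3: τ_3=2, arrival time A_3=9
draw d_4=3: τ_4=2, arrival time A_4=11
draw d_5=1: τ_5=4, arrival time A_5=15
draw d_6=0: τ_6=2, arrival time A_6=17
draw d_7=2: τ_7=5, arrival time A_7=22
draw d_8=0: τ_8=2, arrival time A_8=24
draw d_9=0: τ_9=2, arrival time A_9=26
draw d_10=0: τ_10=2, arrival time A_10=28
N_t over t=0..10: 0:0 1:0 2:1 3:1 4:1 5:1 6:1 7:2 8:2 9:3 10:3


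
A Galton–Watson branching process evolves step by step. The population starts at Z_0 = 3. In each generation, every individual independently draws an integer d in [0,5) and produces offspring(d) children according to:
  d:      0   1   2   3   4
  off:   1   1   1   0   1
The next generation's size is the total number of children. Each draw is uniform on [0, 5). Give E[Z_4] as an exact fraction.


Outcome values over d=0..4: [1, 1, 1, 0, 1]
Σy = 4, Σy² = 4, M = 5
μ = 4/5 = 4/5,  σ² = 4/5 − (4/5)² = 4/25
E[Z_0] = 3
E[Z_1] = 4/5·E[Z_0] = 12/5
E[Z_2] = 4/5·E[Z_1] = 48/25
E[Z_3] = 4/5·E[Z_2] = 192/125
E[Z_4] = 4/5·E[Z_3] = 768/625

768/625


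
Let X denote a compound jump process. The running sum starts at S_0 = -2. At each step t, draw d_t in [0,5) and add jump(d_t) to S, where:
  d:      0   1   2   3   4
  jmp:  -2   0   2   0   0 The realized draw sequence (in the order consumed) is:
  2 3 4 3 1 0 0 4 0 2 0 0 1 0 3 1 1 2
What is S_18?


-8

t=0: S=-2, d=2, jump=2, S_1=0
t=1: S=0, d=3, jump=0, S_2=0
t=2: S=0, d=4, jump=0, S_3=0
t=3: S=0, d=3, jump=0, S_4=0
t=4: S=0, d=1, jump=0, S_5=0
t=5: S=0, d=0, jump=-2, S_6=-2
t=6: S=-2, d=0, jump=-2, S_7=-4
t=7: S=-4, d=4, jump=0, S_8=-4
t=8: S=-4, d=0, jump=-2, S_9=-6
t=9: S=-6, d=2, jump=2, S_10=-4
t=10: S=-4, d=0, jump=-2, S_11=-6
t=11: S=-6, d=0, jump=-2, S_12=-8
t=12: S=-8, d=1, jump=0, S_13=-8
t=13: S=-8, d=0, jump=-2, S_14=-10
t=14: S=-10, d=3, jump=0, S_15=-10
t=15: S=-10, d=1, jump=0, S_16=-10
t=16: S=-10, d=1, jump=0, S_17=-10
t=17: S=-10, d=2, jump=2, S_18=-8


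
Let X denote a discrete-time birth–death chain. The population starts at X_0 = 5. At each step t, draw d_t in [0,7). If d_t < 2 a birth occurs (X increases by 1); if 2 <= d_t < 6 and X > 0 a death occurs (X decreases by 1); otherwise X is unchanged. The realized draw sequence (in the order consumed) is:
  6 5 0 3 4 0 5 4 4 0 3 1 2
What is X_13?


1

t=0: X=5, d=6 → hold, X_1=5
t=1: X=5, d=5 → death, X_2=4
t=2: X=4, d=0 → birth, X_3=5
t=3: X=5, d=3 → death, X_4=4
t=4: X=4, d=4 → death, X_5=3
t=5: X=3, d=0 → birth, X_6=4
t=6: X=4, d=5 → death, X_7=3
t=7: X=3, d=4 → death, X_8=2
t=8: X=2, d=4 → death, X_9=1
t=9: X=1, d=0 → birth, X_10=2
t=10: X=2, d=3 → death, X_11=1
t=11: X=1, d=1 → birth, X_12=2
t=12: X=2, d=2 → death, X_13=1


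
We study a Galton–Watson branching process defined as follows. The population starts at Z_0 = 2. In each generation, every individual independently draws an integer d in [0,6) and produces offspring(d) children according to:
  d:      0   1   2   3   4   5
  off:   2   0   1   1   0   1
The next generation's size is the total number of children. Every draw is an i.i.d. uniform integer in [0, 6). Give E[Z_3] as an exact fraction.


125/108

Outcome values over d=0..5: [2, 0, 1, 1, 0, 1]
Σy = 5, Σy² = 7, M = 6
μ = 5/6 = 5/6,  σ² = 7/6 − (5/6)² = 17/36
E[Z_0] = 2
E[Z_1] = 5/6·E[Z_0] = 5/3
E[Z_2] = 5/6·E[Z_1] = 25/18
E[Z_3] = 5/6·E[Z_2] = 125/108


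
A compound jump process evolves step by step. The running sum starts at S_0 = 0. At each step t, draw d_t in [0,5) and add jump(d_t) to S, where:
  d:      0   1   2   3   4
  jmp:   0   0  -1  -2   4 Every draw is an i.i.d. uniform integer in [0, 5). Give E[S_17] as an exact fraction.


Outcome values over d=0..4: [0, 0, -1, -2, 4]
Σy = 1, Σy² = 21, M = 5
μ = 1/5 = 1/5,  σ² = 21/5 − (1/5)² = 104/25
E[S_17] = 0 + 17·(1/5) = 17/5

17/5


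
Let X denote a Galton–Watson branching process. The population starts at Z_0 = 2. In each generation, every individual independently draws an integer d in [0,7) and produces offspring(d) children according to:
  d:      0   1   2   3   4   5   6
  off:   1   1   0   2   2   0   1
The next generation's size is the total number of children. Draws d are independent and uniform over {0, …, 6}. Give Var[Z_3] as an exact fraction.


Outcome values over d=0..6: [1, 1, 0, 2, 2, 0, 1]
Σy = 7, Σy² = 11, M = 7
μ = 7/7 = 1,  σ² = 11/7 − (1)² = 4/7
V_0 = 0, E_0 = 2
V_1 = 4/7·E_0 + (1)²·V_0 = 8/7;  E_1 = 2
V_2 = 4/7·E_1 + (1)²·V_1 = 16/7;  E_2 = 2
V_3 = 4/7·E_2 + (1)²·V_2 = 24/7;  E_3 = 2

24/7


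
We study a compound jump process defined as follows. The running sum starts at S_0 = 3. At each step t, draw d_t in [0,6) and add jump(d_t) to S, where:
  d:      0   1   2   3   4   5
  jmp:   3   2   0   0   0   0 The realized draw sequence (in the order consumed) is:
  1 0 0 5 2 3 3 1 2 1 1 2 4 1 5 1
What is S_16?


21

t=0: S=3, d=1, jump=2, S_1=5
t=1: S=5, d=0, jump=3, S_2=8
t=2: S=8, d=0, jump=3, S_3=11
t=3: S=11, d=5, jump=0, S_4=11
t=4: S=11, d=2, jump=0, S_5=11
t=5: S=11, d=3, jump=0, S_6=11
t=6: S=11, d=3, jump=0, S_7=11
t=7: S=11, d=1, jump=2, S_8=13
t=8: S=13, d=2, jump=0, S_9=13
t=9: S=13, d=1, jump=2, S_10=15
t=10: S=15, d=1, jump=2, S_11=17
t=11: S=17, d=2, jump=0, S_12=17
t=12: S=17, d=4, jump=0, S_13=17
t=13: S=17, d=1, jump=2, S_14=19
t=14: S=19, d=5, jump=0, S_15=19
t=15: S=19, d=1, jump=2, S_16=21


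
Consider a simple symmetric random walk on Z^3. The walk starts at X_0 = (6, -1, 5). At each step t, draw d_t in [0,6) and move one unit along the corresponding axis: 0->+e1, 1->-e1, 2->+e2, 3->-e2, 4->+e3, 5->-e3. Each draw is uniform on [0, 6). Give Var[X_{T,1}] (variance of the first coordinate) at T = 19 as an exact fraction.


Outcome values over d=0..5: [1, -1, 0, 0, 0, 0]
Σy = 0, Σy² = 2, M = 6
μ = 0/6 = 0,  σ² = 2/6 − (0)² = 1/3
Independent increments: Var[X_19] = 19·σ² = 19·(1/3) = 19/3

19/3


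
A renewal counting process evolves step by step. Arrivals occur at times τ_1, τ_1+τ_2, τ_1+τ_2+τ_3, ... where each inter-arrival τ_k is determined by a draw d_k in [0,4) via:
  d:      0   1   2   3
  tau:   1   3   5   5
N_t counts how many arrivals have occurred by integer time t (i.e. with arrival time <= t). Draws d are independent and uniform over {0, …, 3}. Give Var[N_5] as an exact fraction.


352743/1048576

Inter-arrival values over d=0..3: [1, 3, 5, 5]
Each d has probability 1/4, so the pmf of τ is: f(1) = 1/4, f(3) = 1/4, f(5) = 1/2
Let p_n(j) = P(N_n = j), with p_0 = [1]. Condition on τ_1: p_n(0) = P(τ > n), and for j >= 1, p_n(j) = Σ_{k<=n} f(k)·p_{n−k}(j−1)
p_1 = [3/4, 1/4]  (j = 0..1)
p_2 = [3/4, 3/16, 1/16]  (j = 0..2)
p_3 = [1/2, 7/16, 3/64, 1/64]  (j = 0..3)
p_4 = [1/2, 5/16, 11/64, 3/256, 1/256]  (j = 0..4)
p_5 = [0, 13/16, 1/8, 15/256, 3/1024, 1/1024]  (j = 0..5)
E[N_5] = Σ j·p_5(j) = 1285/1024;  E[N_5²] = Σ j²·p_5(j) = 1957/1024
Var[N_5] = 1957/1024 − (1285/1024)² = 352743/1048576


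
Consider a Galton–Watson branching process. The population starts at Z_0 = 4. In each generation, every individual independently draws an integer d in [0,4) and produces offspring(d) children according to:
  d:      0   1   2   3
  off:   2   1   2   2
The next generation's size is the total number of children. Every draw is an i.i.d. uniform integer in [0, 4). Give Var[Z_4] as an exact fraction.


Outcome values over d=0..3: [2, 1, 2, 2]
Σy = 7, Σy² = 13, M = 4
μ = 7/4 = 7/4,  σ² = 13/4 − (7/4)² = 3/16
V_0 = 0, E_0 = 4
V_1 = 3/16·E_0 + (7/4)²·V_0 = 3/4;  E_1 = 7
V_2 = 3/16·E_1 + (7/4)²·V_1 = 231/64;  E_2 = 49/4
V_3 = 3/16·E_2 + (7/4)²·V_2 = 13671/1024;  E_3 = 343/16
V_4 = 3/16·E_3 + (7/4)²·V_3 = 735735/16384;  E_4 = 2401/64

735735/16384


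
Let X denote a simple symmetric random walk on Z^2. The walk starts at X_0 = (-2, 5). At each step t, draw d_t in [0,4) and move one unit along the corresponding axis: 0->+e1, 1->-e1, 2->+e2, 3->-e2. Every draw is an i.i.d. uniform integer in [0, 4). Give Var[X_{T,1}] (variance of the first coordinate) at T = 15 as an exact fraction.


Outcome values over d=0..3: [1, -1, 0, 0]
Σy = 0, Σy² = 2, M = 4
μ = 0/4 = 0,  σ² = 2/4 − (0)² = 1/2
Independent increments: Var[X_15] = 15·σ² = 15·(1/2) = 15/2

15/2


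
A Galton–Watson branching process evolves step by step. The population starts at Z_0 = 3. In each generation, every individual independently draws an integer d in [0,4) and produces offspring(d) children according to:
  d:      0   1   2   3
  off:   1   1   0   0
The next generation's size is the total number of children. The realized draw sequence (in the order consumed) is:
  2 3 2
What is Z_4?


gen 0: Z_0=3, draws=[2, 3, 2], offspring=[0, 0, 0], Z_1=0
gen 1: Z_1=0, draws=[], offspring=[], Z_2=0
gen 2: Z_2=0, draws=[], offspring=[], Z_3=0
gen 3: Z_3=0, draws=[], offspring=[], Z_4=0

0


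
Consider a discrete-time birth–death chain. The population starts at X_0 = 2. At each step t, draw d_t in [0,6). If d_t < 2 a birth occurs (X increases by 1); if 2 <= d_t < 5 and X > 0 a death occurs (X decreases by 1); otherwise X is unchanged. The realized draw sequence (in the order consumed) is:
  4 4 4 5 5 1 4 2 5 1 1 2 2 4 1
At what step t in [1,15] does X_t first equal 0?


2

t=0: X=2, d=4 → death, X_1=1
t=1: X=1, d=4 → death, X_2=0
t=2: X=0, d=4 → hold, X_3=0
t=3: X=0, d=5 → hold, X_4=0
t=4: X=0, d=5 → hold, X_5=0
t=5: X=0, d=1 → birth, X_6=1
t=6: X=1, d=4 → death, X_7=0
t=7: X=0, d=2 → hold, X_8=0
t=8: X=0, d=5 → hold, X_9=0
t=9: X=0, d=1 → birth, X_10=1
t=10: X=1, d=1 → birth, X_11=2
t=11: X=2, d=2 → death, X_12=1
t=12: X=1, d=2 → death, X_13=0
t=13: X=0, d=4 → hold, X_14=0
t=14: X=0, d=1 → birth, X_15=1


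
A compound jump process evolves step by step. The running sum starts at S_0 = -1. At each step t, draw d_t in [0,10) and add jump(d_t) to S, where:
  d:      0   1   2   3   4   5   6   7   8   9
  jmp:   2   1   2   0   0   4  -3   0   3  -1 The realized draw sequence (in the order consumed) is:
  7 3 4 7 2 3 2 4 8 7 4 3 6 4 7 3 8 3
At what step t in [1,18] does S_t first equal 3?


t=0: S=-1, d=7, jump=0, S_1=-1
t=1: S=-1, d=3, jump=0, S_2=-1
t=2: S=-1, d=4, jump=0, S_3=-1
t=3: S=-1, d=7, jump=0, S_4=-1
t=4: S=-1, d=2, jump=2, S_5=1
t=5: S=1, d=3, jump=0, S_6=1
t=6: S=1, d=2, jump=2, S_7=3
t=7: S=3, d=4, jump=0, S_8=3
t=8: S=3, d=8, jump=3, S_9=6
t=9: S=6, d=7, jump=0, S_10=6
t=10: S=6, d=4, jump=0, S_11=6
t=11: S=6, d=3, jump=0, S_12=6
t=12: S=6, d=6, jump=-3, S_13=3
t=13: S=3, d=4, jump=0, S_14=3
t=14: S=3, d=7, jump=0, S_15=3
t=15: S=3, d=3, jump=0, S_16=3
t=16: S=3, d=8, jump=3, S_17=6
t=17: S=6, d=3, jump=0, S_18=6

7


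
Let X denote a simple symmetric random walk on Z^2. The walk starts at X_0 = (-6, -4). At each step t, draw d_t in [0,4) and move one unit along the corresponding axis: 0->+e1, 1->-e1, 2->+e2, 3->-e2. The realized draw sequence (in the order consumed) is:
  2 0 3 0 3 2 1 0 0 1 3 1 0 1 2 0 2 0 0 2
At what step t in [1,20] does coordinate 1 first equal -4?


t=0: X=(-6, -4), d=2 → +e2, X_1=(-6, -3)
t=1: X=(-6, -3), d=0 → +e1, X_2=(-5, -3)
t=2: X=(-5, -3), d=3 → -e2, X_3=(-5, -4)
t=3: X=(-5, -4), d=0 → +e1, X_4=(-4, -4)
t=4: X=(-4, -4), d=3 → -e2, X_5=(-4, -5)
t=5: X=(-4, -5), d=2 → +e2, X_6=(-4, -4)
t=6: X=(-4, -4), d=1 → -e1, X_7=(-5, -4)
t=7: X=(-5, -4), d=0 → +e1, X_8=(-4, -4)
t=8: X=(-4, -4), d=0 → +e1, X_9=(-3, -4)
t=9: X=(-3, -4), d=1 → -e1, X_10=(-4, -4)
t=10: X=(-4, -4), d=3 → -e2, X_11=(-4, -5)
t=11: X=(-4, -5), d=1 → -e1, X_12=(-5, -5)
t=12: X=(-5, -5), d=0 → +e1, X_13=(-4, -5)
t=13: X=(-4, -5), d=1 → -e1, X_14=(-5, -5)
t=14: X=(-5, -5), d=2 → +e2, X_15=(-5, -4)
t=15: X=(-5, -4), d=0 → +e1, X_16=(-4, -4)
t=16: X=(-4, -4), d=2 → +e2, X_17=(-4, -3)
t=17: X=(-4, -3), d=0 → +e1, X_18=(-3, -3)
t=18: X=(-3, -3), d=0 → +e1, X_19=(-2, -3)
t=19: X=(-2, -3), d=2 → +e2, X_20=(-2, -2)

4


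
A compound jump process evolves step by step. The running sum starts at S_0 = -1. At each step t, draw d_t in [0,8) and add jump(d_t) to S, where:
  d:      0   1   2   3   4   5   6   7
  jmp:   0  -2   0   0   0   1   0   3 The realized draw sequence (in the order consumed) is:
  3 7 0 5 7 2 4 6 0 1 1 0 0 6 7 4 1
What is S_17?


3

t=0: S=-1, d=3, jump=0, S_1=-1
t=1: S=-1, d=7, jump=3, S_2=2
t=2: S=2, d=0, jump=0, S_3=2
t=3: S=2, d=5, jump=1, S_4=3
t=4: S=3, d=7, jump=3, S_5=6
t=5: S=6, d=2, jump=0, S_6=6
t=6: S=6, d=4, jump=0, S_7=6
t=7: S=6, d=6, jump=0, S_8=6
t=8: S=6, d=0, jump=0, S_9=6
t=9: S=6, d=1, jump=-2, S_10=4
t=10: S=4, d=1, jump=-2, S_11=2
t=11: S=2, d=0, jump=0, S_12=2
t=12: S=2, d=0, jump=0, S_13=2
t=13: S=2, d=6, jump=0, S_14=2
t=14: S=2, d=7, jump=3, S_15=5
t=15: S=5, d=4, jump=0, S_16=5
t=16: S=5, d=1, jump=-2, S_17=3


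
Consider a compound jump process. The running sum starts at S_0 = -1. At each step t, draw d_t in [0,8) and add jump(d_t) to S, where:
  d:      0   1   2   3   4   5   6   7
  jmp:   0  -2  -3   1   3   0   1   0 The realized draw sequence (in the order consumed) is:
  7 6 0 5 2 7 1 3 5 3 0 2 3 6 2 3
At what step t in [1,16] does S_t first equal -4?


8

t=0: S=-1, d=7, jump=0, S_1=-1
t=1: S=-1, d=6, jump=1, S_2=0
t=2: S=0, d=0, jump=0, S_3=0
t=3: S=0, d=5, jump=0, S_4=0
t=4: S=0, d=2, jump=-3, S_5=-3
t=5: S=-3, d=7, jump=0, S_6=-3
t=6: S=-3, d=1, jump=-2, S_7=-5
t=7: S=-5, d=3, jump=1, S_8=-4
t=8: S=-4, d=5, jump=0, S_9=-4
t=9: S=-4, d=3, jump=1, S_10=-3
t=10: S=-3, d=0, jump=0, S_11=-3
t=11: S=-3, d=2, jump=-3, S_12=-6
t=12: S=-6, d=3, jump=1, S_13=-5
t=13: S=-5, d=6, jump=1, S_14=-4
t=14: S=-4, d=2, jump=-3, S_15=-7
t=15: S=-7, d=3, jump=1, S_16=-6


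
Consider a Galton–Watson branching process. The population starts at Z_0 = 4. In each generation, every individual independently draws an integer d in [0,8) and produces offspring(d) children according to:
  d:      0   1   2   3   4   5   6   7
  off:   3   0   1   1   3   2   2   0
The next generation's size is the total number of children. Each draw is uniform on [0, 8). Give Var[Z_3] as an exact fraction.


Outcome values over d=0..7: [3, 0, 1, 1, 3, 2, 2, 0]
Σy = 12, Σy² = 28, M = 8
μ = 12/8 = 3/2,  σ² = 28/8 − (3/2)² = 5/4
V_0 = 0, E_0 = 4
V_1 = 5/4·E_0 + (3/2)²·V_0 = 5;  E_1 = 6
V_2 = 5/4·E_1 + (3/2)²·V_1 = 75/4;  E_2 = 9
V_3 = 5/4·E_2 + (3/2)²·V_2 = 855/16;  E_3 = 27/2

855/16


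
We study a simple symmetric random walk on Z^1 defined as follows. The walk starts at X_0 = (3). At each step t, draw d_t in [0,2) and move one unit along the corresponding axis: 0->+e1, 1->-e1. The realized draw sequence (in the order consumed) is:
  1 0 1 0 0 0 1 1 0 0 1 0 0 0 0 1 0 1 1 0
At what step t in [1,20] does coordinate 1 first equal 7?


14

t=0: X=(3), d=1 → -e1, X_1=(2)
t=1: X=(2), d=0 → +e1, X_2=(3)
t=2: X=(3), d=1 → -e1, X_3=(2)
t=3: X=(2), d=0 → +e1, X_4=(3)
t=4: X=(3), d=0 → +e1, X_5=(4)
t=5: X=(4), d=0 → +e1, X_6=(5)
t=6: X=(5), d=1 → -e1, X_7=(4)
t=7: X=(4), d=1 → -e1, X_8=(3)
t=8: X=(3), d=0 → +e1, X_9=(4)
t=9: X=(4), d=0 → +e1, X_10=(5)
t=10: X=(5), d=1 → -e1, X_11=(4)
t=11: X=(4), d=0 → +e1, X_12=(5)
t=12: X=(5), d=0 → +e1, X_13=(6)
t=13: X=(6), d=0 → +e1, X_14=(7)
t=14: X=(7), d=0 → +e1, X_15=(8)
t=15: X=(8), d=1 → -e1, X_16=(7)
t=16: X=(7), d=0 → +e1, X_17=(8)
t=17: X=(8), d=1 → -e1, X_18=(7)
t=18: X=(7), d=1 → -e1, X_19=(6)
t=19: X=(6), d=0 → +e1, X_20=(7)


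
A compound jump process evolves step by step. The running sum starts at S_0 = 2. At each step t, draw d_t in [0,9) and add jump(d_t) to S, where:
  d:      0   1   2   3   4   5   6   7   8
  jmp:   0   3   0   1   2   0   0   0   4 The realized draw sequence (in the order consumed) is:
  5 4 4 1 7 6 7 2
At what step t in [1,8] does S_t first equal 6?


3

t=0: S=2, d=5, jump=0, S_1=2
t=1: S=2, d=4, jump=2, S_2=4
t=2: S=4, d=4, jump=2, S_3=6
t=3: S=6, d=1, jump=3, S_4=9
t=4: S=9, d=7, jump=0, S_5=9
t=5: S=9, d=6, jump=0, S_6=9
t=6: S=9, d=7, jump=0, S_7=9
t=7: S=9, d=2, jump=0, S_8=9


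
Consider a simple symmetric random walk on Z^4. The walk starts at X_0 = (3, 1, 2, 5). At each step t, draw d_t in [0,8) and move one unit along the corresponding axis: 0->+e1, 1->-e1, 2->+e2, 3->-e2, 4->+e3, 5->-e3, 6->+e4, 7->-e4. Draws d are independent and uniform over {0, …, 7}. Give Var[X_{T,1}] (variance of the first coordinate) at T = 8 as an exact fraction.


2

Outcome values over d=0..7: [1, -1, 0, 0, 0, 0, 0, 0]
Σy = 0, Σy² = 2, M = 8
μ = 0/8 = 0,  σ² = 2/8 − (0)² = 1/4
Independent increments: Var[X_8] = 8·σ² = 8·(1/4) = 2


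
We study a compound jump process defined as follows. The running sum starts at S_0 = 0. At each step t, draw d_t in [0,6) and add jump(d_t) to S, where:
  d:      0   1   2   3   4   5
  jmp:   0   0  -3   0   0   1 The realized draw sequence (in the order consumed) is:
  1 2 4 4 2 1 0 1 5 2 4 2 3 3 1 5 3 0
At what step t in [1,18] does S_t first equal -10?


16

t=0: S=0, d=1, jump=0, S_1=0
t=1: S=0, d=2, jump=-3, S_2=-3
t=2: S=-3, d=4, jump=0, S_3=-3
t=3: S=-3, d=4, jump=0, S_4=-3
t=4: S=-3, d=2, jump=-3, S_5=-6
t=5: S=-6, d=1, jump=0, S_6=-6
t=6: S=-6, d=0, jump=0, S_7=-6
t=7: S=-6, d=1, jump=0, S_8=-6
t=8: S=-6, d=5, jump=1, S_9=-5
t=9: S=-5, d=2, jump=-3, S_10=-8
t=10: S=-8, d=4, jump=0, S_11=-8
t=11: S=-8, d=2, jump=-3, S_12=-11
t=12: S=-11, d=3, jump=0, S_13=-11
t=13: S=-11, d=3, jump=0, S_14=-11
t=14: S=-11, d=1, jump=0, S_15=-11
t=15: S=-11, d=5, jump=1, S_16=-10
t=16: S=-10, d=3, jump=0, S_17=-10
t=17: S=-10, d=0, jump=0, S_18=-10


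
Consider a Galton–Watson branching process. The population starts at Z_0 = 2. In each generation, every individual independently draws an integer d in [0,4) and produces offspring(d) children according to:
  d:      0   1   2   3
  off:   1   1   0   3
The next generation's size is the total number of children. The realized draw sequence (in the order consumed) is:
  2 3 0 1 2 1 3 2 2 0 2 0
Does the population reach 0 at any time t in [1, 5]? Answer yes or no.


no

gen 0: Z_0=2, draws=[2, 3], offspring=[0, 3], Z_1=3
gen 1: Z_1=3, draws=[0, 1, 2], offspring=[1, 1, 0], Z_2=2
gen 2: Z_2=2, draws=[1, 3], offspring=[1, 3], Z_3=4
gen 3: Z_3=4, draws=[2, 2, 0, 2], offspring=[0, 0, 1, 0], Z_4=1
gen 4: Z_4=1, draws=[0], offspring=[1], Z_5=1


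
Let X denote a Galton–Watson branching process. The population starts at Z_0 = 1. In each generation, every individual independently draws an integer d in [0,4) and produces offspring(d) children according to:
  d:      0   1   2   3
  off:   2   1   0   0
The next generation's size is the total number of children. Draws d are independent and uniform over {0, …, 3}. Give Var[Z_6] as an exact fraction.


Outcome values over d=0..3: [2, 1, 0, 0]
Σy = 3, Σy² = 5, M = 4
μ = 3/4 = 3/4,  σ² = 5/4 − (3/4)² = 11/16
V_0 = 0, E_0 = 1
V_1 = 11/16·E_0 + (3/4)²·V_0 = 11/16;  E_1 = 3/4
V_2 = 11/16·E_1 + (3/4)²·V_1 = 231/256;  E_2 = 9/16
V_3 = 11/16·E_2 + (3/4)²·V_2 = 3663/4096;  E_3 = 27/64
V_4 = 11/16·E_3 + (3/4)²·V_3 = 51975/65536;  E_4 = 81/256
V_5 = 11/16·E_4 + (3/4)²·V_4 = 695871/1048576;  E_5 = 243/1024
V_6 = 11/16·E_5 + (3/4)²·V_5 = 8999991/16777216;  E_6 = 729/4096

8999991/16777216


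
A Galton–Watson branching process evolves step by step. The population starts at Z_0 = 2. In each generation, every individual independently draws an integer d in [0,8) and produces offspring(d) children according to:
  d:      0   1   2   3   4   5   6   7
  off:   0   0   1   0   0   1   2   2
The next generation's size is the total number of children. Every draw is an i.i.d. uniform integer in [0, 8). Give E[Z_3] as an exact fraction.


Outcome values over d=0..7: [0, 0, 1, 0, 0, 1, 2, 2]
Σy = 6, Σy² = 10, M = 8
μ = 6/8 = 3/4,  σ² = 10/8 − (3/4)² = 11/16
E[Z_0] = 2
E[Z_1] = 3/4·E[Z_0] = 3/2
E[Z_2] = 3/4·E[Z_1] = 9/8
E[Z_3] = 3/4·E[Z_2] = 27/32

27/32


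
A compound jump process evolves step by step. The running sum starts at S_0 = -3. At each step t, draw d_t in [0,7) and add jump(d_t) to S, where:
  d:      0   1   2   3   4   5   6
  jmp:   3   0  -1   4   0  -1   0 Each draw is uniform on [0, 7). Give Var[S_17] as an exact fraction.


2788/49

Outcome values over d=0..6: [3, 0, -1, 4, 0, -1, 0]
Σy = 5, Σy² = 27, M = 7
μ = 5/7 = 5/7,  σ² = 27/7 − (5/7)² = 164/49
Independent increments: Var[S_17] = 17·σ² = 17·(164/49) = 2788/49


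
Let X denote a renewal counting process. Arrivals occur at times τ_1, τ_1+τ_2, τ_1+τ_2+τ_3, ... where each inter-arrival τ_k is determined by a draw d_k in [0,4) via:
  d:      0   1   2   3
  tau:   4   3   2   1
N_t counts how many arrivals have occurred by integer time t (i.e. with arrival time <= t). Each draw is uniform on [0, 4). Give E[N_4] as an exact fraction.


Inter-arrival values over d=0..3: [4, 3, 2, 1]
Each d has probability 1/4, so the pmf of τ is: f(1) = 1/4, f(2) = 1/4, f(3) = 1/4, f(4) = 1/4
Renewal equation for m(n) = E[N_n]: condition on τ_1 = k (if k <= n, one arrival plus a fresh copy on the remaining n−k steps): m(n) = F(n) + Σ_{k<=n} f(k)·m(n−k), where F(n) = P(τ <= n) and m(0) = 0
m(1) = F(1) = 1/4
m(2) = F(2) + f(1)·m(1) = 1/2 + 1/4·1/4 = 9/16
m(3) = F(3) + f(1)·m(2) + f(2)·m(1) = 3/4 + 1/4·9/16 + 1/4·1/4 = 61/64
m(4) = F(4) + f(1)·m(3) + f(2)·m(2) + f(3)·m(1) = 1 + 1/4·61/64 + 1/4·9/16 + 1/4·1/4 = 369/256
E[N_4] = m(4) = 369/256

369/256


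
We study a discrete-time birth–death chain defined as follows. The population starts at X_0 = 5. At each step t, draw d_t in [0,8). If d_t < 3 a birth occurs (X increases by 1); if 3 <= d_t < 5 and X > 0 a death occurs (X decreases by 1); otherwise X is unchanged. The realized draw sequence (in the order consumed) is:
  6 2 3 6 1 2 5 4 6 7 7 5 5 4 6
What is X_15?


5

t=0: X=5, d=6 → hold, X_1=5
t=1: X=5, d=2 → birth, X_2=6
t=2: X=6, d=3 → death, X_3=5
t=3: X=5, d=6 → hold, X_4=5
t=4: X=5, d=1 → birth, X_5=6
t=5: X=6, d=2 → birth, X_6=7
t=6: X=7, d=5 → hold, X_7=7
t=7: X=7, d=4 → death, X_8=6
t=8: X=6, d=6 → hold, X_9=6
t=9: X=6, d=7 → hold, X_10=6
t=10: X=6, d=7 → hold, X_11=6
t=11: X=6, d=5 → hold, X_12=6
t=12: X=6, d=5 → hold, X_13=6
t=13: X=6, d=4 → death, X_14=5
t=14: X=5, d=6 → hold, X_15=5


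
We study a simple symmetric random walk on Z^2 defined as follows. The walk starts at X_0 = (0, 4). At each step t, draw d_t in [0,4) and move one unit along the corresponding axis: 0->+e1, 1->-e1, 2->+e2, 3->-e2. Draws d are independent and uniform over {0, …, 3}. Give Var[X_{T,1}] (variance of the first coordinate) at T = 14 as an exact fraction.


Outcome values over d=0..3: [1, -1, 0, 0]
Σy = 0, Σy² = 2, M = 4
μ = 0/4 = 0,  σ² = 2/4 − (0)² = 1/2
Independent increments: Var[X_14] = 14·σ² = 14·(1/2) = 7

7


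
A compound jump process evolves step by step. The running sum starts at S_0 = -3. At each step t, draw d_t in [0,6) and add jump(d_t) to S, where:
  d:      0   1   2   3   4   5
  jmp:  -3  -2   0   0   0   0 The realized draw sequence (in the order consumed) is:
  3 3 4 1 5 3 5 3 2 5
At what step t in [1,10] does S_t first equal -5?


4

t=0: S=-3, d=3, jump=0, S_1=-3
t=1: S=-3, d=3, jump=0, S_2=-3
t=2: S=-3, d=4, jump=0, S_3=-3
t=3: S=-3, d=1, jump=-2, S_4=-5
t=4: S=-5, d=5, jump=0, S_5=-5
t=5: S=-5, d=3, jump=0, S_6=-5
t=6: S=-5, d=5, jump=0, S_7=-5
t=7: S=-5, d=3, jump=0, S_8=-5
t=8: S=-5, d=2, jump=0, S_9=-5
t=9: S=-5, d=5, jump=0, S_10=-5


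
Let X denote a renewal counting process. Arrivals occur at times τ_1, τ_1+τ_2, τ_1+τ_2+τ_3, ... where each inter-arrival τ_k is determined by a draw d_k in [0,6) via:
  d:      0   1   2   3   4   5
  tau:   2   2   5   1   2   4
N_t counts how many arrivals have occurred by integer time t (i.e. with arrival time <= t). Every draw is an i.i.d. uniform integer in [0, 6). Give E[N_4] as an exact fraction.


Inter-arrival values over d=0..5: [2, 2, 5, 1, 2, 4]
Each d has probability 1/6, so the pmf of τ is: f(1) = 1/6, f(2) = 1/2, f(4) = 1/6, f(5) = 1/6
Renewal equation for m(n) = E[N_n]: condition on τ_1 = k (if k <= n, one arrival plus a fresh copy on the remaining n−k steps): m(n) = F(n) + Σ_{k<=n} f(k)·m(n−k), where F(n) = P(τ <= n) and m(0) = 0
m(1) = F(1) = 1/6
m(2) = F(2) + f(1)·m(1) = 2/3 + 1/6·1/6 = 25/36
m(3) = F(3) + f(1)·m(2) + f(2)·m(1) = 2/3 + 1/6·25/36 + 1/2·1/6 = 187/216
m(4) = F(4) + f(1)·m(3) + f(2)·m(2) = 5/6 + 1/6·187/216 + 1/2·25/36 = 1717/1296
E[N_4] = m(4) = 1717/1296

1717/1296


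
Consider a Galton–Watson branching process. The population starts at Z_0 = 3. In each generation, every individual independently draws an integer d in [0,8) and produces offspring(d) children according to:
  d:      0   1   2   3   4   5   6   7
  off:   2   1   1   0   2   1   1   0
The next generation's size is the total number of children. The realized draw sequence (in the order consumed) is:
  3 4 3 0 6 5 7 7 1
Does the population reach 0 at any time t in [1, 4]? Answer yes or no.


no

gen 0: Z_0=3, draws=[3, 4, 3], offspring=[0, 2, 0], Z_1=2
gen 1: Z_1=2, draws=[0, 6], offspring=[2, 1], Z_2=3
gen 2: Z_2=3, draws=[5, 7, 7], offspring=[1, 0, 0], Z_3=1
gen 3: Z_3=1, draws=[1], offspring=[1], Z_4=1


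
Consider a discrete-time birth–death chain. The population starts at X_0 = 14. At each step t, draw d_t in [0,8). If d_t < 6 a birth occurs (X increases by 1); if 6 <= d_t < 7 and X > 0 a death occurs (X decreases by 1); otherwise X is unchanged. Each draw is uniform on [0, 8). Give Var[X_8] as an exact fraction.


31/8

X can drop by at most 1 per step and X_0 = 14 > T = 8, so X_t >= 14 − t >= 6 > 0 for every t <= 8: the floor at 0 (the 'and X > 0' condition) never binds. Hence X_8 = X_0 + Σ_{t<8} Y_t with i.i.d. increments Y_t = y(d_t) ∈ {+1, −1, 0}.
Outcome values over d=0..7: [1, 1, 1, 1, 1, 1, -1, 0]
Σy = 5, Σy² = 7, M = 8
μ = 5/8 = 5/8,  σ² = 7/8 − (5/8)² = 31/64
Independent increments: Var[X_8] = 8·σ² = 8·(31/64) = 31/8


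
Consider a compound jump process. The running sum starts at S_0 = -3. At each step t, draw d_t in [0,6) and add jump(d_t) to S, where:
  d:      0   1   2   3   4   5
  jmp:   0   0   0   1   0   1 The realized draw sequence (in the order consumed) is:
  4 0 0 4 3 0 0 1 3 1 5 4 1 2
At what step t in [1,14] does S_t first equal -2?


t=0: S=-3, d=4, jump=0, S_1=-3
t=1: S=-3, d=0, jump=0, S_2=-3
t=2: S=-3, d=0, jump=0, S_3=-3
t=3: S=-3, d=4, jump=0, S_4=-3
t=4: S=-3, d=3, jump=1, S_5=-2
t=5: S=-2, d=0, jump=0, S_6=-2
t=6: S=-2, d=0, jump=0, S_7=-2
t=7: S=-2, d=1, jump=0, S_8=-2
t=8: S=-2, d=3, jump=1, S_9=-1
t=9: S=-1, d=1, jump=0, S_10=-1
t=10: S=-1, d=5, jump=1, S_11=0
t=11: S=0, d=4, jump=0, S_12=0
t=12: S=0, d=1, jump=0, S_13=0
t=13: S=0, d=2, jump=0, S_14=0

5


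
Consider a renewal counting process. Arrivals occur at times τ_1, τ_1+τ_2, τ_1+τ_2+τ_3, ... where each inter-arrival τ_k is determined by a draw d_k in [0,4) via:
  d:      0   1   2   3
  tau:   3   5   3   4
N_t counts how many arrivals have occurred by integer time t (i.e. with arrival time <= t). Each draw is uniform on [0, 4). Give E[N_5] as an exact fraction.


Inter-arrival values over d=0..3: [3, 5, 3, 4]
Each d has probability 1/4, so the pmf of τ is: f(3) = 1/2, f(4) = 1/4, f(5) = 1/4
Renewal equation for m(n) = E[N_n]: condition on τ_1 = k (if k <= n, one arrival plus a fresh copy on the remaining n−k steps): m(n) = F(n) + Σ_{k<=n} f(k)·m(n−k), where F(n) = P(τ <= n) and m(0) = 0
m(1) = F(1) = 0
m(2) = F(2) = 0
m(3) = F(3) = 1/2
m(4) = F(4) = 3/4
m(5) = F(5) = 1
E[N_5] = m(5) = 1

1


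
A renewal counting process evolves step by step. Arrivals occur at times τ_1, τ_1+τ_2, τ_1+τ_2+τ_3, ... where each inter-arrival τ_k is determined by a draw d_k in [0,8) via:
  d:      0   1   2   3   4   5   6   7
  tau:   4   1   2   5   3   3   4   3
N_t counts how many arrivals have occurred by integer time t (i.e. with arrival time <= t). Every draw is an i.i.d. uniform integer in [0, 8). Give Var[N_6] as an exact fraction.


28595711775/68719476736

Inter-arrival values over d=0..7: [4, 1, 2, 5, 3, 3, 4, 3]
Each d has probability 1/8, so the pmf of τ is: f(1) = 1/8, f(2) = 1/8, f(3) = 3/8, f(4) = 1/4, f(5) = 1/8
Let p_n(j) = P(N_n = j), with p_0 = [1]. Condition on τ_1: p_n(0) = P(τ > n), and for j >= 1, p_n(j) = Σ_{k<=n} f(k)·p_{n−k}(j−1)
p_1 = [7/8, 1/8]  (j = 0..1)
p_2 = [3/4, 15/64, 1/64]  (j = 0..2)
p_3 = [3/8, 37/64, 23/512, 1/512]  (j = 0..3)
p_4 = [1/8, 23/32, 19/128, 31/4096, 1/4096]  (j = 0..4)
p_5 = [0, 11/16, 9/32, 123/4096, 39/32768, 1/32768]  (j = 0..5)
p_6 = [0, 29/64, 239/512, 305/4096, 89/16384, 47/262144, 1/262144]  (j = 0..6)
E[N_6] = Σ j·p_6(j) = 428017/262144;  E[N_6²] = Σ j²·p_6(j) = 807931/262144
Var[N_6] = 807931/262144 − (428017/262144)² = 28595711775/68719476736


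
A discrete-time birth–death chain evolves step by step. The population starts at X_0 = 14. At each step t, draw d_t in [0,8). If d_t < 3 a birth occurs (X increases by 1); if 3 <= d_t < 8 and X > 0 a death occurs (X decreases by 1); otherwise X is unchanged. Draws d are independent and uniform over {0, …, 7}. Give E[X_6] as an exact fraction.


25/2

X can drop by at most 1 per step and X_0 = 14 > T = 6, so X_t >= 14 − t >= 8 > 0 for every t <= 6: the floor at 0 (the 'and X > 0' condition) never binds. Hence X_6 = X_0 + Σ_{t<6} Y_t with i.i.d. increments Y_t = y(d_t) ∈ {+1, −1, 0}.
Outcome values over d=0..7: [1, 1, 1, -1, -1, -1, -1, -1]
Σy = -2, Σy² = 8, M = 8
μ = -2/8 = -1/4,  σ² = 8/8 − (-1/4)² = 15/16
E[X_6] = 14 + 6·(-1/4) = 25/2


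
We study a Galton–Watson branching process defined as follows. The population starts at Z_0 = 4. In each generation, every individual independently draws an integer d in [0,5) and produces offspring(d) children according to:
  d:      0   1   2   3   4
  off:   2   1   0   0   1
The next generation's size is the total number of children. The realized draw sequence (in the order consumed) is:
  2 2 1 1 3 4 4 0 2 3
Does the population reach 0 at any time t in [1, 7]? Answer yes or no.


gen 0: Z_0=4, draws=[2, 2, 1, 1], offspring=[0, 0, 1, 1], Z_1=2
gen 1: Z_1=2, draws=[3, 4], offspring=[0, 1], Z_2=1
gen 2: Z_2=1, draws=[4], offspring=[1], Z_3=1
gen 3: Z_3=1, draws=[0], offspring=[2], Z_4=2
gen 4: Z_4=2, draws=[2, 3], offspring=[0, 0], Z_5=0
gen 5: Z_5=0, draws=[], offspring=[], Z_6=0
gen 6: Z_6=0, draws=[], offspring=[], Z_7=0

yes


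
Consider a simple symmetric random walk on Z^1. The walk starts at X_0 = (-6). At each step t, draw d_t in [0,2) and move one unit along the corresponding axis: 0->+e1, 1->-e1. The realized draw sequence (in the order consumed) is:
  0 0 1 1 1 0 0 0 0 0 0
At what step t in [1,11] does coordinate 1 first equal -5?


1

t=0: X=(-6), d=0 → +e1, X_1=(-5)
t=1: X=(-5), d=0 → +e1, X_2=(-4)
t=2: X=(-4), d=1 → -e1, X_3=(-5)
t=3: X=(-5), d=1 → -e1, X_4=(-6)
t=4: X=(-6), d=1 → -e1, X_5=(-7)
t=5: X=(-7), d=0 → +e1, X_6=(-6)
t=6: X=(-6), d=0 → +e1, X_7=(-5)
t=7: X=(-5), d=0 → +e1, X_8=(-4)
t=8: X=(-4), d=0 → +e1, X_9=(-3)
t=9: X=(-3), d=0 → +e1, X_10=(-2)
t=10: X=(-2), d=0 → +e1, X_11=(-1)


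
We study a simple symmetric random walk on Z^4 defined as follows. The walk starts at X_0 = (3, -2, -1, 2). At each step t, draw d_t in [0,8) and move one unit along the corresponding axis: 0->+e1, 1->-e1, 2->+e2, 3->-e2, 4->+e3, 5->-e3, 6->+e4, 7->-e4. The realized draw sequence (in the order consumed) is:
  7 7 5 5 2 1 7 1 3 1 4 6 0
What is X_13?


(1, -2, -2, 0)

t=0: X=(3, -2, -1, 2), d=7 → -e4, X_1=(3, -2, -1, 1)
t=1: X=(3, -2, -1, 1), d=7 → -e4, X_2=(3, -2, -1, 0)
t=2: X=(3, -2, -1, 0), d=5 → -e3, X_3=(3, -2, -2, 0)
t=3: X=(3, -2, -2, 0), d=5 → -e3, X_4=(3, -2, -3, 0)
t=4: X=(3, -2, -3, 0), d=2 → +e2, X_5=(3, -1, -3, 0)
t=5: X=(3, -1, -3, 0), d=1 → -e1, X_6=(2, -1, -3, 0)
t=6: X=(2, -1, -3, 0), d=7 → -e4, X_7=(2, -1, -3, -1)
t=7: X=(2, -1, -3, -1), d=1 → -e1, X_8=(1, -1, -3, -1)
t=8: X=(1, -1, -3, -1), d=3 → -e2, X_9=(1, -2, -3, -1)
t=9: X=(1, -2, -3, -1), d=1 → -e1, X_10=(0, -2, -3, -1)
t=10: X=(0, -2, -3, -1), d=4 → +e3, X_11=(0, -2, -2, -1)
t=11: X=(0, -2, -2, -1), d=6 → +e4, X_12=(0, -2, -2, 0)
t=12: X=(0, -2, -2, 0), d=0 → +e1, X_13=(1, -2, -2, 0)


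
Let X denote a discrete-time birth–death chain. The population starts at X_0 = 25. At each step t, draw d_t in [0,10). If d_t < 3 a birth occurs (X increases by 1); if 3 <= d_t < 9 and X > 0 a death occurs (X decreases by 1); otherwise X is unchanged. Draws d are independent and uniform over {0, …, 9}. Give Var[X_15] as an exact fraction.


243/20

X can drop by at most 1 per step and X_0 = 25 > T = 15, so X_t >= 25 − t >= 10 > 0 for every t <= 15: the floor at 0 (the 'and X > 0' condition) never binds. Hence X_15 = X_0 + Σ_{t<15} Y_t with i.i.d. increments Y_t = y(d_t) ∈ {+1, −1, 0}.
Outcome values over d=0..9: [1, 1, 1, -1, -1, -1, -1, -1, -1, 0]
Σy = -3, Σy² = 9, M = 10
μ = -3/10 = -3/10,  σ² = 9/10 − (-3/10)² = 81/100
Independent increments: Var[X_15] = 15·σ² = 15·(81/100) = 243/20


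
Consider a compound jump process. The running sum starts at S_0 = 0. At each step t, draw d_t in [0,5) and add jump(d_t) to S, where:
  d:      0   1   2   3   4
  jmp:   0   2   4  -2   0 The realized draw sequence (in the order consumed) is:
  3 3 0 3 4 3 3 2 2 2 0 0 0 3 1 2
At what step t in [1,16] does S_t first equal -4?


2

t=0: S=0, d=3, jump=-2, S_1=-2
t=1: S=-2, d=3, jump=-2, S_2=-4
t=2: S=-4, d=0, jump=0, S_3=-4
t=3: S=-4, d=3, jump=-2, S_4=-6
t=4: S=-6, d=4, jump=0, S_5=-6
t=5: S=-6, d=3, jump=-2, S_6=-8
t=6: S=-8, d=3, jump=-2, S_7=-10
t=7: S=-10, d=2, jump=4, S_8=-6
t=8: S=-6, d=2, jump=4, S_9=-2
t=9: S=-2, d=2, jump=4, S_10=2
t=10: S=2, d=0, jump=0, S_11=2
t=11: S=2, d=0, jump=0, S_12=2
t=12: S=2, d=0, jump=0, S_13=2
t=13: S=2, d=3, jump=-2, S_14=0
t=14: S=0, d=1, jump=2, S_15=2
t=15: S=2, d=2, jump=4, S_16=6


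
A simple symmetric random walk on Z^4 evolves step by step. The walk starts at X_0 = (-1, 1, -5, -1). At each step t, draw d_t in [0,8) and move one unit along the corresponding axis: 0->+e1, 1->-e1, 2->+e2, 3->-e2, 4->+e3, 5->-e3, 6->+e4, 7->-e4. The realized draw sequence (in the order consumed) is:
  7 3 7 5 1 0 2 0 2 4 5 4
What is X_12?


t=0: X=(-1, 1, -5, -1), d=7 → -e4, X_1=(-1, 1, -5, -2)
t=1: X=(-1, 1, -5, -2), d=3 → -e2, X_2=(-1, 0, -5, -2)
t=2: X=(-1, 0, -5, -2), d=7 → -e4, X_3=(-1, 0, -5, -3)
t=3: X=(-1, 0, -5, -3), d=5 → -e3, X_4=(-1, 0, -6, -3)
t=4: X=(-1, 0, -6, -3), d=1 → -e1, X_5=(-2, 0, -6, -3)
t=5: X=(-2, 0, -6, -3), d=0 → +e1, X_6=(-1, 0, -6, -3)
t=6: X=(-1, 0, -6, -3), d=2 → +e2, X_7=(-1, 1, -6, -3)
t=7: X=(-1, 1, -6, -3), d=0 → +e1, X_8=(0, 1, -6, -3)
t=8: X=(0, 1, -6, -3), d=2 → +e2, X_9=(0, 2, -6, -3)
t=9: X=(0, 2, -6, -3), d=4 → +e3, X_10=(0, 2, -5, -3)
t=10: X=(0, 2, -5, -3), d=5 → -e3, X_11=(0, 2, -6, -3)
t=11: X=(0, 2, -6, -3), d=4 → +e3, X_12=(0, 2, -5, -3)

(0, 2, -5, -3)
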